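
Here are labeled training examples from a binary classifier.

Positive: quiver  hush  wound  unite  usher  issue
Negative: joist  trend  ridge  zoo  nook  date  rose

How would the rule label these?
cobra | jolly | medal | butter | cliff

Negative, Negative, Negative, Positive, Negative

Rule: contains 'u'. This holds for each 'Positive' example and fails for each 'Negative' one.
cobra: Negative (no 'u'). jolly: Negative (no 'u'). medal: Negative (no 'u'). butter: Positive (has 'u'). cliff: Negative (no 'u').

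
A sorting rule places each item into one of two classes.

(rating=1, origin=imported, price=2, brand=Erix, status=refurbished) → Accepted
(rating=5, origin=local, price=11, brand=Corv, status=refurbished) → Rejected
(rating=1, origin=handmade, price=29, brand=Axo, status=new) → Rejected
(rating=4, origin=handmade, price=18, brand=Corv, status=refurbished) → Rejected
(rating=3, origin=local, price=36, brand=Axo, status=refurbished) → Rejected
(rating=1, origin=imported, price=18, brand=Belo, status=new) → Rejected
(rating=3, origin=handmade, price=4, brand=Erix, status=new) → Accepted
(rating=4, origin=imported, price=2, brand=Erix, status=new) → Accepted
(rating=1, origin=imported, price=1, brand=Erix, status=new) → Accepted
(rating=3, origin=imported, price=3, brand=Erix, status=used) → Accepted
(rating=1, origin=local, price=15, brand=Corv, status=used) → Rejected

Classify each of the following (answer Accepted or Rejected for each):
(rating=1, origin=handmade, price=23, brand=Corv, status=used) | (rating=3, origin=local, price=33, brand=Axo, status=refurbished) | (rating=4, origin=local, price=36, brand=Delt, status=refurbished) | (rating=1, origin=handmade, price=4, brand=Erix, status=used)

Rejected, Rejected, Rejected, Accepted

The classifier is using: brand is Erix.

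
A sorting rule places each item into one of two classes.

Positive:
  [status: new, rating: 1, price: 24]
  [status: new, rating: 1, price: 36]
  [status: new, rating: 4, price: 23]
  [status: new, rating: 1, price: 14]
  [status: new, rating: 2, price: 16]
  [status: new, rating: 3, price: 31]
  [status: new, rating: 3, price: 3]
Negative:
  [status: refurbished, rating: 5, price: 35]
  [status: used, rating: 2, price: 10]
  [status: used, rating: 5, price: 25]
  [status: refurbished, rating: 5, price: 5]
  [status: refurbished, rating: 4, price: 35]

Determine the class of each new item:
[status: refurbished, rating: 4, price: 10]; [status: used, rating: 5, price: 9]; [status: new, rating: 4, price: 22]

Negative, Negative, Positive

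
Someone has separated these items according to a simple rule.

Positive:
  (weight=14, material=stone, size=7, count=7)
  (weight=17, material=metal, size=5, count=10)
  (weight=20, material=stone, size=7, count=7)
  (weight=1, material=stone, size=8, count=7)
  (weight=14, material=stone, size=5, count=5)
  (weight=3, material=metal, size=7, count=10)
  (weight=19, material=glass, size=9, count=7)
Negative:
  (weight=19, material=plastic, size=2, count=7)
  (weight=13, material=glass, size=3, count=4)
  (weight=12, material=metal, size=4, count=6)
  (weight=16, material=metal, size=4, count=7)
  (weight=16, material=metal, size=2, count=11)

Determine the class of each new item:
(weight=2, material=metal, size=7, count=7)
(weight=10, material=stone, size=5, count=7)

Positive, Positive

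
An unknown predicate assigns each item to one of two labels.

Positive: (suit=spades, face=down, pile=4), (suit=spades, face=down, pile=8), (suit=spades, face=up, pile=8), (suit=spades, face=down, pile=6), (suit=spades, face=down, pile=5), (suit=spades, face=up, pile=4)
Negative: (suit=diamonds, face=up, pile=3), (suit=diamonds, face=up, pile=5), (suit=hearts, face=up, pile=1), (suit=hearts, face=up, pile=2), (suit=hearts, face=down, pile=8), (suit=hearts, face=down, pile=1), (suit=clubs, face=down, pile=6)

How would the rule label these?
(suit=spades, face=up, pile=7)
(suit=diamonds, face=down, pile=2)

Looking at the examples, the only property every 'Positive' case has and every 'Negative' case lacks is: suit is spades.
Positive: (suit=spades, face=up, pile=7), since suit is spades.
Negative: (suit=diamonds, face=down, pile=2), since suit is diamonds.

Positive, Negative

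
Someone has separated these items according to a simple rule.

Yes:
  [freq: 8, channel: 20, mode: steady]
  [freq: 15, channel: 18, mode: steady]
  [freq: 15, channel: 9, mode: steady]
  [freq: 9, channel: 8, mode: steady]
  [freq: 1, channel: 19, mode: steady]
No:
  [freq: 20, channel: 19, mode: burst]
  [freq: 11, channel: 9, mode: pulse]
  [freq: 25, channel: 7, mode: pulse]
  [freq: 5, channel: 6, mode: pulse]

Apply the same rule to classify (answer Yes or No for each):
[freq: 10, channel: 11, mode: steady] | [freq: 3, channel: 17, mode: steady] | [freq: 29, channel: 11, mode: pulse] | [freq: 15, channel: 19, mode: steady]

The rule appears to be: mode is steady.
Yes: [freq: 10, channel: 11, mode: steady], since mode is steady. Yes: [freq: 3, channel: 17, mode: steady], since mode is steady. No: [freq: 29, channel: 11, mode: pulse], since mode is pulse. Yes: [freq: 15, channel: 19, mode: steady], since mode is steady.

Yes, Yes, No, Yes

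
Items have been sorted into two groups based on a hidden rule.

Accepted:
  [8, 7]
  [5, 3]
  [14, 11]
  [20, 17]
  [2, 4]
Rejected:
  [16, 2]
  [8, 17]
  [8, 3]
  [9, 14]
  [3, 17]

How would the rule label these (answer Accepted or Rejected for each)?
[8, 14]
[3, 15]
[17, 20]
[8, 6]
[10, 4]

The simplest hypothesis consistent with all the labels is: |first − second| ≤ 3.
Rejected: [8, 14], since |8−14| = 6. Rejected: [3, 15], since |3−15| = 12. Accepted: [17, 20], since |17−20| = 3. Accepted: [8, 6], since |8−6| = 2. Rejected: [10, 4], since |10−4| = 6.

Rejected, Rejected, Accepted, Accepted, Rejected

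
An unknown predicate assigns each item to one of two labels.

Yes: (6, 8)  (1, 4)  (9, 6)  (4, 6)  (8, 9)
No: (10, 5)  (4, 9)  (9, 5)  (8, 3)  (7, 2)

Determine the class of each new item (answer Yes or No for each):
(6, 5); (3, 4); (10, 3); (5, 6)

Yes, Yes, No, Yes

'Yes' ⟺ |first − second| ≤ 3.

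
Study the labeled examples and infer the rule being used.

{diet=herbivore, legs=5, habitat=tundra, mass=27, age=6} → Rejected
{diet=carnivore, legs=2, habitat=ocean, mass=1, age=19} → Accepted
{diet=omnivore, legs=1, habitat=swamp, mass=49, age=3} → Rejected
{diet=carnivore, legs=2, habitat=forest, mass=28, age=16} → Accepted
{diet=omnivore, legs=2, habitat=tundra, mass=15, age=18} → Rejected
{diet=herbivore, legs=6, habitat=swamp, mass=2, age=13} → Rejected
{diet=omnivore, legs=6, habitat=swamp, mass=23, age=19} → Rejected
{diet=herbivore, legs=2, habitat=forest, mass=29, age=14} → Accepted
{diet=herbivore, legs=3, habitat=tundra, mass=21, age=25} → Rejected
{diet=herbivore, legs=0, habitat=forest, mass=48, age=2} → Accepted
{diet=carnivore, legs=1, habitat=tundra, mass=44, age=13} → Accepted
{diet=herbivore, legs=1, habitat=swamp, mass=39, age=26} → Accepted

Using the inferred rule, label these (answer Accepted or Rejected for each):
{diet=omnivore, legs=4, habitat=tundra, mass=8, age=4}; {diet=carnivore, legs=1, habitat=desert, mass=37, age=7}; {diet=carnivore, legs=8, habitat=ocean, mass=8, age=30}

Rejected, Accepted, Rejected

All 'Accepted' examples share one property — diet is not omnivore AND legs ≤ 2 — and every 'Rejected' example lacks it.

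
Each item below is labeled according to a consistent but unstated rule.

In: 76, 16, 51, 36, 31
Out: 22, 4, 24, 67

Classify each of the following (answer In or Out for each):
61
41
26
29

A rule that fits every label: ≡ 1 (mod 5) — true of each 'In' example, false of each 'Out' one.
61: 61 mod 5 = 1, fits → In.
41: 41 mod 5 = 1, fits → In.
26: 26 mod 5 = 1, fits → In.
29: 29 mod 5 = 4, lacks this property → Out.

In, In, In, Out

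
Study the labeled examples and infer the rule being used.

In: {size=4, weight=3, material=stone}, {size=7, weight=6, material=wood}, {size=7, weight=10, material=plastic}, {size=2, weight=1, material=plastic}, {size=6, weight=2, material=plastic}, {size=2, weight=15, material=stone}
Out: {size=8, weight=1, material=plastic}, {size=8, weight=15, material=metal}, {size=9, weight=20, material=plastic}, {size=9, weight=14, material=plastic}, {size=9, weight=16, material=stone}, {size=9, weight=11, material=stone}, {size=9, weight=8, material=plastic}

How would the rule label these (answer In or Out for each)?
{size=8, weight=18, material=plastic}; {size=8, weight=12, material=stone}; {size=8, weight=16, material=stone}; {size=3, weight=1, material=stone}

The distinguishing property — size ≤ 7 — holds for all the 'In' cases and none of the 'Out' cases.

Out, Out, Out, In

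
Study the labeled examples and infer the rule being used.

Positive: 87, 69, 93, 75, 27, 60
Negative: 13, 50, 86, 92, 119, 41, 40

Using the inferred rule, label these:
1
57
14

Negative, Positive, Negative

'Positive' ⟺ multiple of 3.
1: 1 = 3·0 + 1, lacks this property → Negative.
57: 57 = 3·19, passes → Positive.
14: 14 = 3·4 + 2, lacks this property → Negative.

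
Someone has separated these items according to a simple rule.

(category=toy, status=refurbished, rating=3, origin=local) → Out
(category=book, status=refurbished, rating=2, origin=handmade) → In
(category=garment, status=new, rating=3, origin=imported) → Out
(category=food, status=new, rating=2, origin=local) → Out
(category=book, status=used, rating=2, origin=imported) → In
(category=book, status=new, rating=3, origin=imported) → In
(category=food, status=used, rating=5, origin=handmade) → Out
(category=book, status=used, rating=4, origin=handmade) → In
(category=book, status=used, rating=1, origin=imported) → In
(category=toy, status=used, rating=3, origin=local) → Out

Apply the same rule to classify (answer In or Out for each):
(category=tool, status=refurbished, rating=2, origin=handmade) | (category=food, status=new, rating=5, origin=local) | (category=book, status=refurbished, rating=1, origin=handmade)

Out, Out, In

The simplest hypothesis consistent with all the labels is: category is book.
(category=tool, status=refurbished, rating=2, origin=handmade): category is tool — does not fit, so Out.
(category=food, status=new, rating=5, origin=local): category is food — does not fit, so Out.
(category=book, status=refurbished, rating=1, origin=handmade): category is book — satisfies this, so In.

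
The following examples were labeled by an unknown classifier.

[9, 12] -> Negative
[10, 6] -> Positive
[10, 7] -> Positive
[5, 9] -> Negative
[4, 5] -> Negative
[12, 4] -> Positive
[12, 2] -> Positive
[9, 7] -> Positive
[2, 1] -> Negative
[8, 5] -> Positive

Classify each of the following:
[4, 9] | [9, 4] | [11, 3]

The common property of the 'Positive' items is: first > second AND sum ≥ 9. No 'Negative' item has it.
Negative: [4, 9], since 4 < 9, 4+9 = 13. Positive: [9, 4], since 9 > 4, 9+4 = 13. Positive: [11, 3], since 11 > 3, 11+3 = 14.

Negative, Positive, Positive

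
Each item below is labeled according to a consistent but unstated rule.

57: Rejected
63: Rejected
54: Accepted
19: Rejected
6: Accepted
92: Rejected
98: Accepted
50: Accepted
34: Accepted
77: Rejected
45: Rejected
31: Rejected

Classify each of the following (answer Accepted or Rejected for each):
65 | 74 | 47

Rule: ≡ 2 (mod 4). This holds for each 'Accepted' example and fails for each 'Rejected' one.
65: 65 mod 4 = 1, does not pass → Rejected. 74: 74 mod 4 = 2, matches → Accepted. 47: 47 mod 4 = 3, does not pass → Rejected.

Rejected, Accepted, Rejected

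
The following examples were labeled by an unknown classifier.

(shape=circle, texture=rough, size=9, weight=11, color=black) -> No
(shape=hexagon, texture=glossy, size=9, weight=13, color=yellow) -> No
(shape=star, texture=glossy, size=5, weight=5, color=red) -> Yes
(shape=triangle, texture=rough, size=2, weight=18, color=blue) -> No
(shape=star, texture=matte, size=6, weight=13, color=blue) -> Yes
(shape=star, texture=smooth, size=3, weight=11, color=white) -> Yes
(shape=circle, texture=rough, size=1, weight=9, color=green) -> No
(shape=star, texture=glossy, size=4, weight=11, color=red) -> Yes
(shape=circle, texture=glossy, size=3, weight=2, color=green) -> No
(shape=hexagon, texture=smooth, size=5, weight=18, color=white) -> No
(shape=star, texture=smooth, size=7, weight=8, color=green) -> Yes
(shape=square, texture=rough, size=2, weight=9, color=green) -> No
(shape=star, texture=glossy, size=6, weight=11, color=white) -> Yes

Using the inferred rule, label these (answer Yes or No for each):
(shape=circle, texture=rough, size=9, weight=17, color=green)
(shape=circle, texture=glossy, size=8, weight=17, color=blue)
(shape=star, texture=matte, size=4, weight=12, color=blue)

A rule that fits every label: shape is star — true of each 'Yes' example, false of each 'No' one.
(shape=circle, texture=rough, size=9, weight=17, color=green): shape is circle, does not pass → No.
(shape=circle, texture=glossy, size=8, weight=17, color=blue): shape is circle, does not pass → No.
(shape=star, texture=matte, size=4, weight=12, color=blue): shape is star, fits → Yes.

No, No, Yes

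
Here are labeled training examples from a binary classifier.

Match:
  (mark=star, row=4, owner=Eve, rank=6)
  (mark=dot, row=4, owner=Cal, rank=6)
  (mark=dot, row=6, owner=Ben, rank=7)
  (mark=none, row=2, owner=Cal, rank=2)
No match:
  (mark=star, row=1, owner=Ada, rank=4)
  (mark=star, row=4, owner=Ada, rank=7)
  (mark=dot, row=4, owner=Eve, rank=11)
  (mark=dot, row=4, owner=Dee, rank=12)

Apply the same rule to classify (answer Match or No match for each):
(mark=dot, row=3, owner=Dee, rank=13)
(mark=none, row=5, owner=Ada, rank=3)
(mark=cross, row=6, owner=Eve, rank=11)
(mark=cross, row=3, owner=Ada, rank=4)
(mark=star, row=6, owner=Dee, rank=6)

No match, No match, No match, No match, Match

One predicate separates the groups cleanly: owner is not Ada AND rank ≤ 7.
(mark=dot, row=3, owner=Dee, rank=13) — owner is Dee, rank = 13, hence No match.
(mark=none, row=5, owner=Ada, rank=3) — owner is Ada, rank = 3, hence No match.
(mark=cross, row=6, owner=Eve, rank=11) — owner is Eve, rank = 11, hence No match.
(mark=cross, row=3, owner=Ada, rank=4) — owner is Ada, rank = 4, hence No match.
(mark=star, row=6, owner=Dee, rank=6) — owner is Dee, rank = 6, hence Match.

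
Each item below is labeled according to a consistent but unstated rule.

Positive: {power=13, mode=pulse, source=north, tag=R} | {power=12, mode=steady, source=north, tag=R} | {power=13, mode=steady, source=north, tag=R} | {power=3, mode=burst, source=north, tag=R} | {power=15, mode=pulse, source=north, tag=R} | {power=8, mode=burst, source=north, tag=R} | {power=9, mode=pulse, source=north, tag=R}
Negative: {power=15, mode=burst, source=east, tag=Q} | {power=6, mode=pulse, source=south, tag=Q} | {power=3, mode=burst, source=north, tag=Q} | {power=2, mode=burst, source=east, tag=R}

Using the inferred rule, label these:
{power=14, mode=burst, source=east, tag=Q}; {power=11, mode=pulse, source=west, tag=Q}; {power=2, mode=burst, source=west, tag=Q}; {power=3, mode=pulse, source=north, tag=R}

'Positive' ⟺ tag is R AND source is north.
Negative: {power=14, mode=burst, source=east, tag=Q}, since tag is Q, source is east. Negative: {power=11, mode=pulse, source=west, tag=Q}, since tag is Q, source is west. Negative: {power=2, mode=burst, source=west, tag=Q}, since tag is Q, source is west. Positive: {power=3, mode=pulse, source=north, tag=R}, since tag is R, source is north.

Negative, Negative, Negative, Positive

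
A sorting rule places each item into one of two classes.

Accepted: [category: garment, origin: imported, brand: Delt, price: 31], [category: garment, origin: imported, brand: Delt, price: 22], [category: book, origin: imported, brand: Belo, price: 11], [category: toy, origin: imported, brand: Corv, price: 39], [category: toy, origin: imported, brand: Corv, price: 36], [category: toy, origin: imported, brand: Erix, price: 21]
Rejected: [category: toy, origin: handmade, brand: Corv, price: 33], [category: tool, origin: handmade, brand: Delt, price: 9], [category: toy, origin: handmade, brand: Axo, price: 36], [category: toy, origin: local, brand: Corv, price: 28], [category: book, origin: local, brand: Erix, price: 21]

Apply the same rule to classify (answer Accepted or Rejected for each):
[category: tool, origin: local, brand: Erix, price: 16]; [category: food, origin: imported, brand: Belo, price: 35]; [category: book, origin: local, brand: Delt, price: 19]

Rejected, Accepted, Rejected

The distinguishing property — origin is imported — holds for all the 'Accepted' cases and none of the 'Rejected' cases.
[category: tool, origin: local, brand: Erix, price: 16] — origin is local, hence Rejected.
[category: food, origin: imported, brand: Belo, price: 35] — origin is imported, hence Accepted.
[category: book, origin: local, brand: Delt, price: 19] — origin is local, hence Rejected.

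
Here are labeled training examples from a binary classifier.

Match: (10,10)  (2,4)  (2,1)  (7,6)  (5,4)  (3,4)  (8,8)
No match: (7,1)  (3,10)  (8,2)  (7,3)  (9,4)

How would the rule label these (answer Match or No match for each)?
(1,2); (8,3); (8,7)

The common property of the 'Match' items is: |first − second| ≤ 2. No 'No match' item has it.
(1,2) — |1−2| = 1, hence Match. (8,3) — |8−3| = 5, hence No match. (8,7) — |8−7| = 1, hence Match.

Match, No match, Match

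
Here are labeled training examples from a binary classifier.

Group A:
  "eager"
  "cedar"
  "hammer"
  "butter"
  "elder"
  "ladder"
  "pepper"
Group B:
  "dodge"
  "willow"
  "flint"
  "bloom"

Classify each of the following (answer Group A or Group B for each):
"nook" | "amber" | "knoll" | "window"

Group B, Group A, Group B, Group B

One predicate separates the groups cleanly: contains 'r'.
Group B: "nook", since no 'r'. Group A: "amber", since has 'r'. Group B: "knoll", since no 'r'. Group B: "window", since no 'r'.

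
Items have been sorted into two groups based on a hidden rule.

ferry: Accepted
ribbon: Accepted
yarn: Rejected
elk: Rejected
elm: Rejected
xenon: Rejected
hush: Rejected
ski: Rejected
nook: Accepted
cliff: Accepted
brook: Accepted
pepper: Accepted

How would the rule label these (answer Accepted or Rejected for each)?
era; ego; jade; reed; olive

Rejected, Rejected, Rejected, Accepted, Rejected

Every 'Accepted' example satisfies: has a double letter. None of the 'Rejected' examples do.
era: no doubled letter, fails the rule → Rejected.
ego: no doubled letter, fails the rule → Rejected.
jade: no doubled letter, fails the rule → Rejected.
reed: 'ee' doubled, fits → Accepted.
olive: no doubled letter, fails the rule → Rejected.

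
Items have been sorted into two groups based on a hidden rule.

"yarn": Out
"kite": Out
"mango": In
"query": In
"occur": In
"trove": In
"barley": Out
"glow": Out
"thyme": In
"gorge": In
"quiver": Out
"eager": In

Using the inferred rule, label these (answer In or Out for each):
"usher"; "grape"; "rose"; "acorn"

'In' ⟺ odd length.
"usher" — length 5, hence In. "grape" — length 5, hence In. "rose" — length 4, hence Out. "acorn" — length 5, hence In.

In, In, Out, In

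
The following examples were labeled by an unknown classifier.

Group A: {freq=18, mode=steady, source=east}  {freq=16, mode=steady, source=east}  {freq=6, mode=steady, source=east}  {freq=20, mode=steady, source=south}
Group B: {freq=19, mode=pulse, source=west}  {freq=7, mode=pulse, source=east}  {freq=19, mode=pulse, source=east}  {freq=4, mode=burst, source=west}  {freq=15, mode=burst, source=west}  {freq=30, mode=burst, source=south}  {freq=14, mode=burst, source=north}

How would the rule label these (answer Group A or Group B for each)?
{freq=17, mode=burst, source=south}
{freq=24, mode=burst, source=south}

The simplest hypothesis consistent with all the labels is: mode is steady.
Group B: {freq=17, mode=burst, source=south}, since mode is burst. Group B: {freq=24, mode=burst, source=south}, since mode is burst.

Group B, Group B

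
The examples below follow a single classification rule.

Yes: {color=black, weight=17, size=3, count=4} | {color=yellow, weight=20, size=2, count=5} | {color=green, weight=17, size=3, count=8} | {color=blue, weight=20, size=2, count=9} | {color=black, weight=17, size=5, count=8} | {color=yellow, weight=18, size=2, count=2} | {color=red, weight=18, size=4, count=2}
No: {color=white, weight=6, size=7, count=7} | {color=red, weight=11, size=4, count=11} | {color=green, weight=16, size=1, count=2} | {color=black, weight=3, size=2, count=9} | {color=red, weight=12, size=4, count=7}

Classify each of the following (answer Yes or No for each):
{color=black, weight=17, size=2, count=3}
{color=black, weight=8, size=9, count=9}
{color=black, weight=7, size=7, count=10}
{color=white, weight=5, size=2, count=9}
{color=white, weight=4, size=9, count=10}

Yes, No, No, No, No

'Yes' ⟺ weight ≥ 17.
{color=black, weight=17, size=2, count=3}: weight = 17, matches → Yes. {color=black, weight=8, size=9, count=9}: weight = 8, doesn't match → No. {color=black, weight=7, size=7, count=10}: weight = 7, doesn't match → No. {color=white, weight=5, size=2, count=9}: weight = 5, doesn't match → No. {color=white, weight=4, size=9, count=10}: weight = 4, doesn't match → No.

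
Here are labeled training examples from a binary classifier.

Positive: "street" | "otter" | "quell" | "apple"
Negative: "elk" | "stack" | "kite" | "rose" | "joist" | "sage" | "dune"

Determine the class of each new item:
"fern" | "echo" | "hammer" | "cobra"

Negative, Negative, Positive, Negative

The distinguishing property — has a double letter — holds for all the 'Positive' cases and none of the 'Negative' cases.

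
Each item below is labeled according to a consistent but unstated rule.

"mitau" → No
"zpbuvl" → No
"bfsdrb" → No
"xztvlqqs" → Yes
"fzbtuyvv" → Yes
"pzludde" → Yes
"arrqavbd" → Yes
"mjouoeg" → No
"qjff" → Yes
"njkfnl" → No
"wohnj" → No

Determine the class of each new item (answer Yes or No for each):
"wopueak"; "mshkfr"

No, No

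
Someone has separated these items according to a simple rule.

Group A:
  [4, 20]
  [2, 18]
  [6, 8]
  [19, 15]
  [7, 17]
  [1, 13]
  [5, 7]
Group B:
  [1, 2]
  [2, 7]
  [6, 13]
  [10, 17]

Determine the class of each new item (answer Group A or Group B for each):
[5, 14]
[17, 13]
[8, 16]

The classifier is using: sum is even.
[5, 14]: Group B (5+14 = 19). [17, 13]: Group A (17+13 = 30). [8, 16]: Group A (8+16 = 24).

Group B, Group A, Group A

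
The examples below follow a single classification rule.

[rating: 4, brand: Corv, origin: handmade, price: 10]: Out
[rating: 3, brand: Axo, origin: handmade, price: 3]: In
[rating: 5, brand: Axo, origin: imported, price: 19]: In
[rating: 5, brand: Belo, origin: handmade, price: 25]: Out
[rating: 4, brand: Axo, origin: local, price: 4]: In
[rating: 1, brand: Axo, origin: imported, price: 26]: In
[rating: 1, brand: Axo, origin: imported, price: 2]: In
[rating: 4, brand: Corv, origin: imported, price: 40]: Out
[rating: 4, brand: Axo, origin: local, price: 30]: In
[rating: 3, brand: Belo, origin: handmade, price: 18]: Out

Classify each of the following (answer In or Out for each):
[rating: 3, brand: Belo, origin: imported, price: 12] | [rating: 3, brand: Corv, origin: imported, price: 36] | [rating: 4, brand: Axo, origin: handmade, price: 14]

Out, Out, In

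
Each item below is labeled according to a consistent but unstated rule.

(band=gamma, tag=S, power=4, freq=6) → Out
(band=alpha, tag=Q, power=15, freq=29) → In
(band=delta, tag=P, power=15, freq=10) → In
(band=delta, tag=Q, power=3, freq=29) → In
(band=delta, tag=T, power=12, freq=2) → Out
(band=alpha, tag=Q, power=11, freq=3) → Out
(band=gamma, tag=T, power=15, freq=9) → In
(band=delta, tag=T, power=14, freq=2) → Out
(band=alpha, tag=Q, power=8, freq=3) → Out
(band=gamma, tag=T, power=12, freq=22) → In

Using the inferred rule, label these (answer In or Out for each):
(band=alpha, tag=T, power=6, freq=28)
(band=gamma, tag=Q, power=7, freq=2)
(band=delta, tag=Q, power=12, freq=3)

In, Out, Out

A rule that fits every label: freq ≥ 9 — true of each 'In' example, false of each 'Out' one.
(band=alpha, tag=T, power=6, freq=28): freq = 28, meets the rule → In.
(band=gamma, tag=Q, power=7, freq=2): freq = 2, does not pass → Out.
(band=delta, tag=Q, power=12, freq=3): freq = 3, does not pass → Out.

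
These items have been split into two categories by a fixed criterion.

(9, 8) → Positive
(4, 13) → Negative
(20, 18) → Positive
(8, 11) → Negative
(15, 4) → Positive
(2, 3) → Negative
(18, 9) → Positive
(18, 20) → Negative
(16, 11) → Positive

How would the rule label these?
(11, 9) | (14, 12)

Positive, Positive

Rule: first > second. This holds for each 'Positive' example and fails for each 'Negative' one.
Positive: (11, 9), since 11 > 9. Positive: (14, 12), since 14 > 12.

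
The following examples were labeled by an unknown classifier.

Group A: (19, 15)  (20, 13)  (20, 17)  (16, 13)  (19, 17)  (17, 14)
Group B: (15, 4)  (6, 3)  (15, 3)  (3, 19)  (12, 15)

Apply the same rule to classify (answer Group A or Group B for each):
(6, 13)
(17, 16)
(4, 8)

Group B, Group A, Group B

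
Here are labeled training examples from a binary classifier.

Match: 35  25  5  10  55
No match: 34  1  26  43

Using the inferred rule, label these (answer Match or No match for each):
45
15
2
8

Looking at the examples, the only property every 'Match' case has and every 'No match' case lacks is: multiple of 5.
45: 45 = 5·9, matches → Match. 15: 15 = 5·3, matches → Match. 2: 2 = 5·0 + 2, does not pass → No match. 8: 8 = 5·1 + 3, does not pass → No match.

Match, Match, No match, No match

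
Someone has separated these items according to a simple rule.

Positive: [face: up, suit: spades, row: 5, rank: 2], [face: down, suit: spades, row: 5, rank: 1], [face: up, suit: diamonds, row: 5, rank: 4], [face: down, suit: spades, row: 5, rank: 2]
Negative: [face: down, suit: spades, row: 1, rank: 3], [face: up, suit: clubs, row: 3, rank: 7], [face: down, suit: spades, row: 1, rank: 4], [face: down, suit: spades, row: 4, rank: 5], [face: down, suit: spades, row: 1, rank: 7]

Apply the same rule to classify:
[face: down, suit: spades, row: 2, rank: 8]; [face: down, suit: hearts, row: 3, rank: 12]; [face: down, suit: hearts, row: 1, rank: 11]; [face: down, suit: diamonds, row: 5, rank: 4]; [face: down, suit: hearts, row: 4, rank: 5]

Negative, Negative, Negative, Positive, Negative

The pattern is that an item is 'Positive' exactly when: row = 5.
[face: down, suit: spades, row: 2, rank: 8]: Negative (row = 2).
[face: down, suit: hearts, row: 3, rank: 12]: Negative (row = 3).
[face: down, suit: hearts, row: 1, rank: 11]: Negative (row = 1).
[face: down, suit: diamonds, row: 5, rank: 4]: Positive (row = 5).
[face: down, suit: hearts, row: 4, rank: 5]: Negative (row = 4).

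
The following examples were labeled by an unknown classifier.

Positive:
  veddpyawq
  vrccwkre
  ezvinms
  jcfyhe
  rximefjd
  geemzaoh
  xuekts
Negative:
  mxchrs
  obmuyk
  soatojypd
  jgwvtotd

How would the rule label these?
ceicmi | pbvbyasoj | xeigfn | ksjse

Positive, Negative, Positive, Positive

All 'Positive' examples share one property — contains 'e' — and every 'Negative' example lacks it.
ceicmi — has 'e', hence Positive.
pbvbyasoj — no 'e', hence Negative.
xeigfn — has 'e', hence Positive.
ksjse — has 'e', hence Positive.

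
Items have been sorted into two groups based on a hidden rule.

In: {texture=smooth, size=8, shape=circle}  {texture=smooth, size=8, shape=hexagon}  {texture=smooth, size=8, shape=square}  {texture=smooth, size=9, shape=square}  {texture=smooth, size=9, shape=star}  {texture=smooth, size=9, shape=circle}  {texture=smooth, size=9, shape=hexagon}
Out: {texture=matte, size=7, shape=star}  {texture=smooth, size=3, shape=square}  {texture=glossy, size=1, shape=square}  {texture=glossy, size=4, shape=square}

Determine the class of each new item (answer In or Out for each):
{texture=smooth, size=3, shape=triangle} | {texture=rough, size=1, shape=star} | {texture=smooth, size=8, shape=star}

The common property of the 'In' items is: size ≥ 8. No 'Out' item has it.
{texture=smooth, size=3, shape=triangle}: size = 3, doesn't qualify → Out. {texture=rough, size=1, shape=star}: size = 1, doesn't qualify → Out. {texture=smooth, size=8, shape=star}: size = 8, qualifies → In.

Out, Out, In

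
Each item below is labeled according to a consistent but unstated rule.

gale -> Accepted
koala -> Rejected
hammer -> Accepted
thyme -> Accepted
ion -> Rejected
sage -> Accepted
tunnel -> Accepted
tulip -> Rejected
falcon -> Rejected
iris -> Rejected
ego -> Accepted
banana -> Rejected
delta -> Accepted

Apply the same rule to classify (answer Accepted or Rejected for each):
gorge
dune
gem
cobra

Accepted, Accepted, Accepted, Rejected

Checking candidate rules against both groups, what survives is: contains 'e'.
Accepted: gorge, since has 'e'.
Accepted: dune, since has 'e'.
Accepted: gem, since has 'e'.
Rejected: cobra, since no 'e'.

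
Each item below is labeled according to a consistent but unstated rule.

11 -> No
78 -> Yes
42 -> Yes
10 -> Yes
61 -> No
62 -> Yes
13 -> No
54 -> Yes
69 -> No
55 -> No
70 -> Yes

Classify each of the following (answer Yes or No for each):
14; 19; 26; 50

Yes, No, Yes, Yes

'Yes' ⟺ even.
14: 14 is even — qualifies, so Yes.
19: 19 is odd — does not fit, so No.
26: 26 is even — qualifies, so Yes.
50: 50 is even — qualifies, so Yes.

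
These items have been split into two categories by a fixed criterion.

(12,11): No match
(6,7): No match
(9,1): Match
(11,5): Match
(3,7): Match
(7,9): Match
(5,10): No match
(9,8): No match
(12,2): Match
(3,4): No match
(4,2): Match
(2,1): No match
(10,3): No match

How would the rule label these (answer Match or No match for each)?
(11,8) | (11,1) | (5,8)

The common property of the 'Match' items is: sum is even. No 'No match' item has it.
(11,8) — 11+8 = 19, hence No match.
(11,1) — 11+1 = 12, hence Match.
(5,8) — 5+8 = 13, hence No match.

No match, Match, No match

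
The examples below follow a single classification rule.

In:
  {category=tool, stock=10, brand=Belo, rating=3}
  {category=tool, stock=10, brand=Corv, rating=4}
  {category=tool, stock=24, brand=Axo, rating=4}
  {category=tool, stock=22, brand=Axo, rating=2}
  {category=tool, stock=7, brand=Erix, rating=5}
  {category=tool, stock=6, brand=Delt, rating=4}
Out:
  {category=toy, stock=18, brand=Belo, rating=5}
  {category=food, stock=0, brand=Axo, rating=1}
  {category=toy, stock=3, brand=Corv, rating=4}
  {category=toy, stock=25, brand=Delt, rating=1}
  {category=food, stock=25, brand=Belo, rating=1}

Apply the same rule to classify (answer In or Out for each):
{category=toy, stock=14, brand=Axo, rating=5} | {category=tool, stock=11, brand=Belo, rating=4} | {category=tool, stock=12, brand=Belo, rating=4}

Out, In, In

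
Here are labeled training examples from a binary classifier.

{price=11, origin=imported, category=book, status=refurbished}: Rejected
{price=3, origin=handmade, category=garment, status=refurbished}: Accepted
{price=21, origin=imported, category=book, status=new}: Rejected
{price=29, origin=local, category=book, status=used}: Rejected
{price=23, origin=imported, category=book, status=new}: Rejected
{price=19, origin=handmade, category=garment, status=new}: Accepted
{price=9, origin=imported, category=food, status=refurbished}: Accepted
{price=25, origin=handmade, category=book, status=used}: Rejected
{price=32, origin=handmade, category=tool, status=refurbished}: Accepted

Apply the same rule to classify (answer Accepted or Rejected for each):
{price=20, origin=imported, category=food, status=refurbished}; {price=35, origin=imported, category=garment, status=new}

Accepted, Accepted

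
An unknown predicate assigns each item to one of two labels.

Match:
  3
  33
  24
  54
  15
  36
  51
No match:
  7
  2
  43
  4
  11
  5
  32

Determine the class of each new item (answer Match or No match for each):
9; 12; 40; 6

Match, Match, No match, Match

All 'Match' examples share one property — multiple of 3 — and every 'No match' example lacks it.
9 → 9 = 3·3 → Match.
12 → 12 = 3·4 → Match.
40 → 40 = 3·13 + 1 → No match.
6 → 6 = 3·2 → Match.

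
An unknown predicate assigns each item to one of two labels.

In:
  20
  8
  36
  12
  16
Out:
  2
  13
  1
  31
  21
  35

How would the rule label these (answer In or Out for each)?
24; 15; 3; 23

In, Out, Out, Out

Comparing the two groups points to one rule — multiple of 4.
24: In (24 = 4·6). 15: Out (15 = 4·3 + 3). 3: Out (3 = 4·0 + 3). 23: Out (23 = 4·5 + 3).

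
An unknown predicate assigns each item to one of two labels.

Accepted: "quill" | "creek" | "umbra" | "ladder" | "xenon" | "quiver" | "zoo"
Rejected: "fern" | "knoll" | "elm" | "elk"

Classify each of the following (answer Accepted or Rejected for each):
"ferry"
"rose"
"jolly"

Rejected, Accepted, Rejected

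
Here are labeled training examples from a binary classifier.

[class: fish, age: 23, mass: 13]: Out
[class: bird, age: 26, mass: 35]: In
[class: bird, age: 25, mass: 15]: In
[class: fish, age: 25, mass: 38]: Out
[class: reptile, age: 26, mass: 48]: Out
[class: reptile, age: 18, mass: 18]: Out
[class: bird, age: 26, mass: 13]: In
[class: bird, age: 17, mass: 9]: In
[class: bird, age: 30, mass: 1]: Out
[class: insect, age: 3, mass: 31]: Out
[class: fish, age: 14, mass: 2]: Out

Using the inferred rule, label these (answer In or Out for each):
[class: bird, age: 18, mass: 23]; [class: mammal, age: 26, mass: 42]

The common property of the 'In' items is: class is bird AND age ≤ 26. No 'Out' item has it.
[class: bird, age: 18, mass: 23]: In (class is bird, age = 18). [class: mammal, age: 26, mass: 42]: Out (class is mammal, age = 26).

In, Out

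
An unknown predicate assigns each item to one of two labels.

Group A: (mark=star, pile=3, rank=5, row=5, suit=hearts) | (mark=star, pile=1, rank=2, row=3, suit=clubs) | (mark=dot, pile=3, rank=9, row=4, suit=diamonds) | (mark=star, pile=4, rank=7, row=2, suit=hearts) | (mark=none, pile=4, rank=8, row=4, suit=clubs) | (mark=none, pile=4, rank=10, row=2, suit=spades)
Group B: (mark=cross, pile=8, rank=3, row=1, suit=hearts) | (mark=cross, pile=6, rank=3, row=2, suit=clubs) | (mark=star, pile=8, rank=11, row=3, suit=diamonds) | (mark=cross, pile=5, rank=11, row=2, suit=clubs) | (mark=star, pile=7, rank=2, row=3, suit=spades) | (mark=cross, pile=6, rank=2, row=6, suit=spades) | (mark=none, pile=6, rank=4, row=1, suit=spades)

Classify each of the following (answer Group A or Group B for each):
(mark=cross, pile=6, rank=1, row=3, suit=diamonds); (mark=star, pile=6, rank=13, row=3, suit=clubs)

The pattern is that an item is 'Group A' exactly when: pile ≤ 4.
(mark=cross, pile=6, rank=1, row=3, suit=diamonds) — pile = 6, hence Group B.
(mark=star, pile=6, rank=13, row=3, suit=clubs) — pile = 6, hence Group B.

Group B, Group B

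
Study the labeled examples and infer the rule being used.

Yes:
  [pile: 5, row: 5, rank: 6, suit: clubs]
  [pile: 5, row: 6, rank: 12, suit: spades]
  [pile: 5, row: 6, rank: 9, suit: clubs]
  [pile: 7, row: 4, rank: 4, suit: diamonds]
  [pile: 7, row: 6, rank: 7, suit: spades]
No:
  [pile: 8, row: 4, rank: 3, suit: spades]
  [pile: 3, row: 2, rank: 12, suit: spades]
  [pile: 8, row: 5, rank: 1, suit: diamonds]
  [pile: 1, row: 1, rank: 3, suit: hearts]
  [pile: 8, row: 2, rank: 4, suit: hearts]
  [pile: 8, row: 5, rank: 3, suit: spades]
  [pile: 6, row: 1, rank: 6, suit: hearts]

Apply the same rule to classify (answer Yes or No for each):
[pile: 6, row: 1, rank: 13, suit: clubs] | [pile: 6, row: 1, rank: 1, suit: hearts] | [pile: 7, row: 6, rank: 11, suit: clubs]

The rule appears to be: row ≥ 4 AND pile ≤ 7.
[pile: 6, row: 1, rank: 13, suit: clubs] → row = 1, pile = 6 → No. [pile: 6, row: 1, rank: 1, suit: hearts] → row = 1, pile = 6 → No. [pile: 7, row: 6, rank: 11, suit: clubs] → row = 6, pile = 7 → Yes.

No, No, Yes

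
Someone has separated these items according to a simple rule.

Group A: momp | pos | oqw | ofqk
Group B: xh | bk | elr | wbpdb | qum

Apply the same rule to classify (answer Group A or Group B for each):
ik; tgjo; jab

Group B, Group A, Group B

The pattern is that an item is 'Group A' exactly when: contains 'o'.
ik: no 'o', lacks this property → Group B.
tgjo: has 'o', meets the rule → Group A.
jab: no 'o', lacks this property → Group B.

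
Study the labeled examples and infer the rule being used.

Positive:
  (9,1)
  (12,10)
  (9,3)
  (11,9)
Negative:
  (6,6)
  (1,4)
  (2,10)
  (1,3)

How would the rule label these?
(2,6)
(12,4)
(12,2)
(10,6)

Negative, Positive, Positive, Positive

The simplest hypothesis consistent with all the labels is: first > second.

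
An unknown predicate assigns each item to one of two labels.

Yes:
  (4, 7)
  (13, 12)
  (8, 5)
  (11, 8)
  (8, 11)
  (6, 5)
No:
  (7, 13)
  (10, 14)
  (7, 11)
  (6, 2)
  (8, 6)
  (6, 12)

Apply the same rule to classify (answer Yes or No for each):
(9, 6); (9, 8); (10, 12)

One predicate separates the groups cleanly: sum is odd.
(9, 6): Yes (9+6 = 15). (9, 8): Yes (9+8 = 17). (10, 12): No (10+12 = 22).

Yes, Yes, No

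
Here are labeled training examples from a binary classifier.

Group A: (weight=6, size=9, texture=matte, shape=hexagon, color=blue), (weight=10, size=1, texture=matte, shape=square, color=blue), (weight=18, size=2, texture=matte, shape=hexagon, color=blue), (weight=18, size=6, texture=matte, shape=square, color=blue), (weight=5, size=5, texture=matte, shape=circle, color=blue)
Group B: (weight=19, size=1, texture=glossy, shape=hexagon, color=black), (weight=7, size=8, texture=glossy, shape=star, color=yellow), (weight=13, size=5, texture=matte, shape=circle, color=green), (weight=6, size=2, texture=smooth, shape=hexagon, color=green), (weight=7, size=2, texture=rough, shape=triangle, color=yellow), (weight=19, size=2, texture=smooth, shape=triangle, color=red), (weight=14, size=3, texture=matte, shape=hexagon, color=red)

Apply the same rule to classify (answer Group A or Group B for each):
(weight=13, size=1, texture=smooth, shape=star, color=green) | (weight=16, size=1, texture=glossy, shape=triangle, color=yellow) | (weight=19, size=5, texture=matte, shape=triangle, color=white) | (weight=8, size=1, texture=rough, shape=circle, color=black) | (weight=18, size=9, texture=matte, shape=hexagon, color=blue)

Group B, Group B, Group B, Group B, Group A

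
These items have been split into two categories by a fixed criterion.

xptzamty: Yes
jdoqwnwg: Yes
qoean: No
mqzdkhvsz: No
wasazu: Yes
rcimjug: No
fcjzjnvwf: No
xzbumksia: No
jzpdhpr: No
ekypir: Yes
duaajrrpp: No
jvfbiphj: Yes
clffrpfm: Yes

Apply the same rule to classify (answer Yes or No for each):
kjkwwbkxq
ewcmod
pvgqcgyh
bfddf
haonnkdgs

No, Yes, Yes, No, No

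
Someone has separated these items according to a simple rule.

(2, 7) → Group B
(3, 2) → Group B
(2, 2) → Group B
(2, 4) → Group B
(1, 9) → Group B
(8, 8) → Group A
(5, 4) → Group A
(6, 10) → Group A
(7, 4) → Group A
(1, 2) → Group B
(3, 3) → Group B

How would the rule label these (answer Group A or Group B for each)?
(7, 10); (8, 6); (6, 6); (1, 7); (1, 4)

The common property of the 'Group A' items is: first ≥ 4. No 'Group B' item has it.
(7, 10) → first 7 → Group A. (8, 6) → first 8 → Group A. (6, 6) → first 6 → Group A. (1, 7) → first 1 → Group B. (1, 4) → first 1 → Group B.

Group A, Group A, Group A, Group B, Group B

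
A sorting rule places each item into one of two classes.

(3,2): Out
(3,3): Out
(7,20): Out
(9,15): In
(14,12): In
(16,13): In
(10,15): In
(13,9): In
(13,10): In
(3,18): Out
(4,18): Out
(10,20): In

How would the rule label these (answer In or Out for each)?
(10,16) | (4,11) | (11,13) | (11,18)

Rule: first ≥ 9. This holds for each 'In' example and fails for each 'Out' one.
In: (10,16), since first 10. Out: (4,11), since first 4. In: (11,13), since first 11. In: (11,18), since first 11.

In, Out, In, In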